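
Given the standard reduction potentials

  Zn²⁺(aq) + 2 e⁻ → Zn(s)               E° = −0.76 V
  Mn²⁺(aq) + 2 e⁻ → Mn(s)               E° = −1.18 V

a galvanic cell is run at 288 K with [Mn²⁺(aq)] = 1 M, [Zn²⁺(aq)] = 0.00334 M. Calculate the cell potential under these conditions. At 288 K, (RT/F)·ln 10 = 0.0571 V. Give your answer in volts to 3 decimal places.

+0.349 V

The Zn²⁺/Zn couple has the more positive E°, so it is the cathode; Mn²⁺/Mn is the anode.
E°cell = −0.76 − (−1.18) = +0.42 V, with n = 2 electrons transferred.
The balanced reaction is Zn²⁺(aq) + Mn(s) → Zn(s) + Mn²⁺(aq), so Q = [Mn²⁺(aq)] / [Zn²⁺(aq)] = 299 and log Q = 2.476.
Applying E = E° − (RT ln10/nF)·log Q gives +0.42 − (0.0571/2)(2.476) = +0.349 V.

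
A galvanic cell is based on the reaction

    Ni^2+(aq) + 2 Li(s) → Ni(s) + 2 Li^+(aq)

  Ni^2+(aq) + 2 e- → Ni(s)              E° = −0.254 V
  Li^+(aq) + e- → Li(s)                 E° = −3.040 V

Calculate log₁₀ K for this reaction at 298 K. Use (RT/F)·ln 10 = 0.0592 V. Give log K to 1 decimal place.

The Ni²⁺/Ni couple is reduced (cathode); E°cell = −0.254 − (−3.040) = +2.786 V with n = 2.
At equilibrium E = 0, so log K = nE°cell / 0.0592 = (2)(+2.786) / 0.0592 = 94.1.

log K = 94.1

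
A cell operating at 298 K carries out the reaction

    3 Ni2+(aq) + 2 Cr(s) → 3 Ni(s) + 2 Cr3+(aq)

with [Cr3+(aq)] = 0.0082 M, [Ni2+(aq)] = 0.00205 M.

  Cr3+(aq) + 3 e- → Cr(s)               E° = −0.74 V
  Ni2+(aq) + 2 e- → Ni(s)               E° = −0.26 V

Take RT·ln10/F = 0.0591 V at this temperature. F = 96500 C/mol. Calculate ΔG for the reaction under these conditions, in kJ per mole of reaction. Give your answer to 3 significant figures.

−256 kJ/mol

E°cell = −0.26 − (−0.74) = +0.48 V; the balanced reaction transfers n = 6 electrons.
Q = [Cr3+(aq)]^2 / [Ni2+(aq)]^3 = 7.8×10^3, so log Q = 3.892 and E = +0.48 − (0.0591/6)(3.892) = +0.4417 V.
ΔG = −nFE = −(6)(96500)(+0.4417) J/mol = −256 kJ/mol.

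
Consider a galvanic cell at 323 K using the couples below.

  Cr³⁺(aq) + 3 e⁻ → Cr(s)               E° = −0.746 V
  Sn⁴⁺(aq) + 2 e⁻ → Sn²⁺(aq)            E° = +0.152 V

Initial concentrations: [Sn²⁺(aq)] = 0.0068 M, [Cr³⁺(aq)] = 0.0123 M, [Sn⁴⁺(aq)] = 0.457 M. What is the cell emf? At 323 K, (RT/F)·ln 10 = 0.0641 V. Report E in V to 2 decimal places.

+1.00 V

Since E°(Sn⁴⁺/Sn²⁺) > E°(Cr³⁺/Cr), Sn⁴⁺/Sn²⁺ serves as the cathode.
E°cell = +0.152 − (−0.746) = +0.898 V, with n = 6 electrons transferred.
Balancing gives 3 Sn⁴⁺(aq) + 2 Cr(s) → 3 Sn²⁺(aq) + 2 Cr³⁺(aq); hence Q = ([Sn²⁺(aq)]^3·[Cr³⁺(aq)]^2) / [Sn⁴⁺(aq)]^3 = 4.98×10^−10 (log Q = −9.302).
E = E° − (0.0641/n)·log Q = +0.898 − (0.0641/6)(−9.302) = +1.00 V.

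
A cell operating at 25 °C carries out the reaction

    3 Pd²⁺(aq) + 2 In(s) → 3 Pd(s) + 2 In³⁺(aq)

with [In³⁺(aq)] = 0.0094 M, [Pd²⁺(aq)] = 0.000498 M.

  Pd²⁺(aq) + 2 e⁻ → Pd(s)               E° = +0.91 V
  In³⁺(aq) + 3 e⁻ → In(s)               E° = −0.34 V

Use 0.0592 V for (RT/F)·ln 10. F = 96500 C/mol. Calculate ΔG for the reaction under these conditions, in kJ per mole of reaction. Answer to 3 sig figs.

−690 kJ/mol

E°cell = +0.91 − (−0.34) = +1.25 V; the balanced reaction transfers n = 6 electrons.
Q = [In³⁺(aq)]^2 / [Pd²⁺(aq)]^3 = 7.15×10^5, so log Q = 5.855 and E = +1.25 − (0.0592/6)(5.855) = +1.1922 V.
Then ΔG = −nFE = −6 × 96500 × +1.1922 J/mol = −690 kJ/mol.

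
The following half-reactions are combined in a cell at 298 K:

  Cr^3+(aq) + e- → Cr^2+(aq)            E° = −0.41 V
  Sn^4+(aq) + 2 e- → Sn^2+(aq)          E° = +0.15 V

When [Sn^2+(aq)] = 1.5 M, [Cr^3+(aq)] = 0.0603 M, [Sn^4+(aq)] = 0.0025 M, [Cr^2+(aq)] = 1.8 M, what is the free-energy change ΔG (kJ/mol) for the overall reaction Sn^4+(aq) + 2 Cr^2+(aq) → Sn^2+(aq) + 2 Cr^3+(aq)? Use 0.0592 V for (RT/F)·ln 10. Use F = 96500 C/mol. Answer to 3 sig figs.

With Sn⁴⁺/Sn²⁺ reduced at the cathode, E°cell = +0.15 − (−0.41) = +0.56 V and n = 2.
The reaction quotient is ([Sn^2+(aq)]·[Cr^3+(aq)]^2) / ([Sn^4+(aq)]·[Cr^2+(aq)]^2) = 0.673; by Nernst, E = +0.56 − (0.0592/2)(−0.172) = +0.5651 V.
Finally ΔG = −nFE = −(2)(96500 C/mol)(+0.5651 V) = −109 kJ/mol.

−109 kJ/mol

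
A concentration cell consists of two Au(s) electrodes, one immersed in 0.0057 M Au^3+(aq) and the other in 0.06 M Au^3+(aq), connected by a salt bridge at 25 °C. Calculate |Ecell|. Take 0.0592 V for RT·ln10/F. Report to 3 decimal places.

For a concentration cell E°cell = 0, since both electrodes use the same couple.
The compartment with the higher Au^3+(aq) concentration (0.06 M) acts as the cathode; ions are reduced there and produced at the dilute (0.0057 M) anode.
With n = 3, Ecell = −(0.0592/3)·log([dilute]/[conc]) = −(0.0592/3)·log(0.0057/0.06) = +0.020 V.

0.020 V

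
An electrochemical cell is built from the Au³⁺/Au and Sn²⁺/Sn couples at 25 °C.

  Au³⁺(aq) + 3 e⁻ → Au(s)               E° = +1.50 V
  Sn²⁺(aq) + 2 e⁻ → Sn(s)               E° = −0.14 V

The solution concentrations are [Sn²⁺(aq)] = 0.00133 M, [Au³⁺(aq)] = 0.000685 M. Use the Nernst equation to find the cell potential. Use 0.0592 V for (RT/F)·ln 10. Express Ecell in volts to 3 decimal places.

+1.663 V

Au³⁺/Au is reduced (cathode, E° = +1.50 V) and Sn²⁺/Sn is oxidized (anode).
E°cell = E°cat − E°an = +1.50 − (−0.14) = +1.64 V; n = 6.
The balanced reaction is 2 Au³⁺(aq) + 3 Sn(s) → 2 Au(s) + 3 Sn²⁺(aq), so Q = [Sn²⁺(aq)]^3 / [Au³⁺(aq)]^2 = 0.00501 and log Q = −2.300.
Applying E = E° − (RT ln10/nF)·log Q gives +1.64 − (0.0592/6)(−2.300) = +1.663 V.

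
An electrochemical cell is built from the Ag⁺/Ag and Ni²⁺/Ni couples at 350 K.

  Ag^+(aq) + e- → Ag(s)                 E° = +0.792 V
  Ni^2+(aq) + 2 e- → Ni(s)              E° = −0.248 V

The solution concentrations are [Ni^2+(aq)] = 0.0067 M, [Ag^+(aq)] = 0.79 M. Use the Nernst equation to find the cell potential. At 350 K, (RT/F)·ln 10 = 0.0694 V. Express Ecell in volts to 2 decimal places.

The Ag⁺/Ag couple has the more positive E°, so it is the cathode; Ni²⁺/Ni is the anode.
E°cell = +0.792 − (−0.248) = +1.040 V, with n = 2 electrons transferred.
For the overall reaction 2 Ag^+(aq) + Ni(s) → 2 Ag(s) + Ni^2+(aq), Q = [Ni^2+(aq)] / [Ag^+(aq)]^2 = 0.0107, giving log Q = −1.969.
By the Nernst equation, E = +1.040 − (0.0694/2)·(−1.969) = +1.11 V.

+1.11 V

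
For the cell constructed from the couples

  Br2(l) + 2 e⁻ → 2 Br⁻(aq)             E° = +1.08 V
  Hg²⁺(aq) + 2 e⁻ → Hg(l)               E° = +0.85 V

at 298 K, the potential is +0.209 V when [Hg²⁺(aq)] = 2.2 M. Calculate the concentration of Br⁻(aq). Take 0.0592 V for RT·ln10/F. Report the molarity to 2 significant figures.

Br₂/Br⁻ is the cathode (higher E°); E°cell = +1.08 − (+0.85) = +0.23 V with n = 2.
Rearranging E = E° − (0.0592/n)·log Q gives log Q = 2(+0.23 − (+0.209))/0.0592 = 0.709.
The balanced reaction is Br2(l) + Hg(l) → 2 Br⁻(aq) + Hg²⁺(aq), so Q = [Br⁻(aq)]^2·[Hg²⁺(aq)].
Substituting the known concentrations and solving, log [Br⁻(aq)] = 0.183 and [Br⁻(aq)] = 1.5 M.

1.5 M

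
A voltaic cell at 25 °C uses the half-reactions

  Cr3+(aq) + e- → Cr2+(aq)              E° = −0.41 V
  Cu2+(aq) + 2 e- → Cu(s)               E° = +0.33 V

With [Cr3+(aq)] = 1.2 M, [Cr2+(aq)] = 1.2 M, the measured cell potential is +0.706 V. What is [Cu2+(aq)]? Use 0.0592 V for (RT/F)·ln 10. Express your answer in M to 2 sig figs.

Cu²⁺/Cu is the cathode (higher E°); E°cell = +0.33 − (−0.41) = +0.74 V with n = 2.
Rearranging E = E° − (0.0592/n)·log Q gives log Q = 2(+0.74 − (+0.706))/0.0592 = 1.149.
For Cu2+(aq) + 2 Cr2+(aq) → Cu(s) + 2 Cr3+(aq), the reaction quotient is Q = [Cr3+(aq)]^2 / ([Cu2+(aq)]·[Cr2+(aq)]^2).
Substituting the known concentrations and solving, log [Cu2+(aq)] = −1.149 and [Cu2+(aq)] = 0.071 M.

0.071 M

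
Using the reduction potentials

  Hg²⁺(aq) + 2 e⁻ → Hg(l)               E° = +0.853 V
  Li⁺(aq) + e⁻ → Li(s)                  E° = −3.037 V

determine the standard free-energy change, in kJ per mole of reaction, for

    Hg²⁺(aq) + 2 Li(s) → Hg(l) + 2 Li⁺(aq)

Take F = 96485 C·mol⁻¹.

−751 kJ/mol

In the reaction as written Hg²⁺(aq) is reduced, so the Hg²⁺/Hg couple is the cathode and Li⁺/Li is the anode.
E°cell = +0.853 − (−3.037) = +3.890 V; balancing electrons gives n = 2.
ΔG° = −nFE°cell = −(2)(96485)(+3.890) J/mol = −751 kJ/mol.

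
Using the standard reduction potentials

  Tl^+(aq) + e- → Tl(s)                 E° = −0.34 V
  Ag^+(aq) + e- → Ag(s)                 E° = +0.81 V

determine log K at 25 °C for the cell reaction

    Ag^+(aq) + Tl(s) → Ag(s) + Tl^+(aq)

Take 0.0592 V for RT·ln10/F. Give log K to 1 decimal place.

log K = 19.4

The Ag⁺/Ag couple is reduced (cathode); E°cell = +0.81 − (−0.34) = +1.15 V with n = 1.
At equilibrium E = 0, so log K = nE°cell / 0.0592 = (1)(+1.15) / 0.0592 = 19.4.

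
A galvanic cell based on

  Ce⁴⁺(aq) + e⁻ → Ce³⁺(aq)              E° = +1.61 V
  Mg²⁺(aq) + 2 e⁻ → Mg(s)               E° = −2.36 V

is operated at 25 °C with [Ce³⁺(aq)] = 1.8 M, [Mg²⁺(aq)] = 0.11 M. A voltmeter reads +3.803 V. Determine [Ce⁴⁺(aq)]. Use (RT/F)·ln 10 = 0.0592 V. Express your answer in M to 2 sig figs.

Ce⁴⁺/Ce³⁺ is the cathode (higher E°); E°cell = +1.61 − (−2.36) = +3.97 V with n = 2.
Rearranging E = E° − (0.0592/n)·log Q gives log Q = 2(+3.97 − (+3.803))/0.0592 = 5.642.
The balanced reaction is 2 Ce⁴⁺(aq) + Mg(s) → 2 Ce³⁺(aq) + Mg²⁺(aq), so Q = ([Ce³⁺(aq)]^2·[Mg²⁺(aq)]) / [Ce⁴⁺(aq)]^2.
Isolating [Ce⁴⁺(aq)] in Q = 10^{5.642} yields log [Ce⁴⁺(aq)] = −3.045, i.e. 0.00090 M.

0.00090 M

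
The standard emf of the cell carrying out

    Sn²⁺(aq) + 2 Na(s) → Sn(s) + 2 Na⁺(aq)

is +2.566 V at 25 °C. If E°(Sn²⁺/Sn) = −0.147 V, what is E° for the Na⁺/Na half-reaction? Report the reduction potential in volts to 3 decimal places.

In the reaction as written the Sn²⁺/Sn couple is reduced (cathode) and Na⁺/Na is oxidized (anode), so E°cell = E°(Sn²⁺/Sn) − E°(Na⁺/Na).
E°(Na⁺/Na) = E°(cathode) − E°cell = −0.147 − (+2.566) = −2.713 V.

−2.713 V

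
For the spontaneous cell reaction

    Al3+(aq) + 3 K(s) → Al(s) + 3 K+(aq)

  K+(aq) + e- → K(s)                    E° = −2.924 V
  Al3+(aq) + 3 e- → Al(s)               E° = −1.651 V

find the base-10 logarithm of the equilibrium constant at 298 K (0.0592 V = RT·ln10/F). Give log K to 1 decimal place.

log K = 64.5

The Al³⁺/Al couple is reduced (cathode); E°cell = −1.651 − (−2.924) = +1.273 V with n = 3.
At equilibrium E = 0, so log K = nE°cell / 0.0592 = (3)(+1.273) / 0.0592 = 64.5.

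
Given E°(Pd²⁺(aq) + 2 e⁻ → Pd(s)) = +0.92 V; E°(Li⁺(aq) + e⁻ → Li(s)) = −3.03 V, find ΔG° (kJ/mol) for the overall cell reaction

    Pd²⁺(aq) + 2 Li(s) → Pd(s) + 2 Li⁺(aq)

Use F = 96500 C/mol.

In the reaction as written Pd²⁺(aq) is reduced, so the Pd²⁺/Pd couple is the cathode and Li⁺/Li is the anode.
E°cell = +0.92 − (−3.03) = +3.95 V; balancing electrons gives n = 2.
ΔG° = −nFE°cell = −(2)(96500)(+3.95) J/mol = −762 kJ/mol.

−762 kJ/mol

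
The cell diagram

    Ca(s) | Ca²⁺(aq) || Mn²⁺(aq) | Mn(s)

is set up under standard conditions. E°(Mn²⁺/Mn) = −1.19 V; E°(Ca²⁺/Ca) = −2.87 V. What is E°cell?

By convention the left-hand electrode in cell notation is the anode (oxidation) and the right-hand electrode is the cathode (reduction).
E°cell = E°(right) − E°(left) = −1.19 − (−2.87) = +1.68 V.

+1.68 V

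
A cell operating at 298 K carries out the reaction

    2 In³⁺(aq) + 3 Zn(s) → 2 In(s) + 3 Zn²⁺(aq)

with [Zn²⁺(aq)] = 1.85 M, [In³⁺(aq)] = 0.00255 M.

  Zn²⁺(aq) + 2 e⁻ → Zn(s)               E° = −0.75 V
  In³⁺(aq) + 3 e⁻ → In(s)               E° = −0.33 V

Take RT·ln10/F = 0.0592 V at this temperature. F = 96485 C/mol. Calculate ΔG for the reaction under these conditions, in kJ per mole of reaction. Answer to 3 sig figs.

The standard cell potential is −0.33 − (−0.75) = +0.42 V, with n = 6 electrons in the balanced equation.
The reaction quotient is [Zn²⁺(aq)]^3 / [In³⁺(aq)]^2 = 9.74×10^5; by Nernst, E = +0.42 − (0.0592/6)(5.988) = +0.3609 V.
Finally ΔG = −nFE = −(6)(96485 C/mol)(+0.3609 V) = −209 kJ/mol.

−209 kJ/mol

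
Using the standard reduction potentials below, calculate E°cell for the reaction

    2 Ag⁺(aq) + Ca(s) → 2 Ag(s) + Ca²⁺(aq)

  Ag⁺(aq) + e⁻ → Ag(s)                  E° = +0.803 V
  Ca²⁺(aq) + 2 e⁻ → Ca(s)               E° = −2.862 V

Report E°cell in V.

+3.665 V

In the reaction as written, Ag⁺(aq) is reduced (cathode) and Ca²⁺(aq) is produced by oxidation at the anode.
E°cell = E°(cathode) − E°(anode) = +0.803 − (−2.862) = +3.665 V.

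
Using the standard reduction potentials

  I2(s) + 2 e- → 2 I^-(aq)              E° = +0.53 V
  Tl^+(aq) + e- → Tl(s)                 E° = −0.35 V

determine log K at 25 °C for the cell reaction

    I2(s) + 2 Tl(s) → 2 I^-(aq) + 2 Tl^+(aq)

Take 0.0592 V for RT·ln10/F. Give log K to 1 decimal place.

The I₂/I⁻ couple is reduced (cathode); E°cell = +0.53 − (−0.35) = +0.88 V with n = 2.
At equilibrium E = 0, so log K = nE°cell / 0.0592 = (2)(+0.88) / 0.0592 = 29.7.

log K = 29.7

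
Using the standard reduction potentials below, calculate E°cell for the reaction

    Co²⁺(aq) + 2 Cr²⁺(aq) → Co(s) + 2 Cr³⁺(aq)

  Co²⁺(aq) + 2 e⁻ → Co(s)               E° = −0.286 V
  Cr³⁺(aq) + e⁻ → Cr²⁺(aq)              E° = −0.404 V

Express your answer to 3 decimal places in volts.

Co²⁺(aq) gains electrons, so the Co²⁺/Co couple is the cathode; the Cr³⁺/Cr²⁺ couple is the anode.
E°cell = E°(cathode) − E°(anode) = −0.286 − (−0.404) = +0.118 V.

+0.118 V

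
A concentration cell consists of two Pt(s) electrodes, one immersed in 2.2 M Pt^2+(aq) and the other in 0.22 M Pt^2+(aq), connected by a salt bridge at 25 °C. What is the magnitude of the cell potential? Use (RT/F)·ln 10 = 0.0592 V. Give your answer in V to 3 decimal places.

For a concentration cell E°cell = 0, since both electrodes use the same couple.
The compartment with the higher Pt^2+(aq) concentration (2.2 M) acts as the cathode; ions are reduced there and produced at the dilute (0.22 M) anode.
With n = 2, Ecell = −(0.0592/2)·log([dilute]/[conc]) = −(0.0592/2)·log(0.22/2.2) = +0.030 V.

0.030 V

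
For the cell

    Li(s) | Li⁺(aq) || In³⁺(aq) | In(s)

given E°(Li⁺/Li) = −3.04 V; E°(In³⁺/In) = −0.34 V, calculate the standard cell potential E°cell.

By convention the left-hand electrode in cell notation is the anode (oxidation) and the right-hand electrode is the cathode (reduction).
E°cell = E°(right) − E°(left) = −0.34 − (−3.04) = +2.70 V.

+2.70 V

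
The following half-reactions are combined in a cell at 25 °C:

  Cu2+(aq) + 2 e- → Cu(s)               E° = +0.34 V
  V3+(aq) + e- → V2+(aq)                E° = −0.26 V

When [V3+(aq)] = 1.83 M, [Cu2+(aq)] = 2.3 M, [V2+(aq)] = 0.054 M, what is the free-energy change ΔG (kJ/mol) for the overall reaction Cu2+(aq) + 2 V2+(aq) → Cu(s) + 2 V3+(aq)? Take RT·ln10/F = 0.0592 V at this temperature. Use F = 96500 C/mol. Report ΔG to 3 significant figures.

−100 kJ/mol

With Cu²⁺/Cu reduced at the cathode, E°cell = +0.34 − (−0.26) = +0.60 V and n = 2.
The reaction quotient is [V3+(aq)]^2 / ([Cu2+(aq)]·[V2+(aq)]^2) = 499; by Nernst, E = +0.60 − (0.0592/2)(2.698) = +0.5201 V.
Finally ΔG = −nFE = −(2)(96500 C/mol)(+0.5201 V) = −100 kJ/mol.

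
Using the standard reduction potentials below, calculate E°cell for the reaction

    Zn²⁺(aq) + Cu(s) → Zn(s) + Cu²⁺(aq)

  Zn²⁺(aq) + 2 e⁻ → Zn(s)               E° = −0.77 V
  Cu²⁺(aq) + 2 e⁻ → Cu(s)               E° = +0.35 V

Zn²⁺(aq) gains electrons, so the Zn²⁺/Zn couple is the cathode; the Cu²⁺/Cu couple is the anode.
E°cell = E°(cathode) − E°(anode) = −0.77 − (+0.35) = −1.12 V.
The negative E°cell means the reaction is non-spontaneous in the direction written.

−1.12 V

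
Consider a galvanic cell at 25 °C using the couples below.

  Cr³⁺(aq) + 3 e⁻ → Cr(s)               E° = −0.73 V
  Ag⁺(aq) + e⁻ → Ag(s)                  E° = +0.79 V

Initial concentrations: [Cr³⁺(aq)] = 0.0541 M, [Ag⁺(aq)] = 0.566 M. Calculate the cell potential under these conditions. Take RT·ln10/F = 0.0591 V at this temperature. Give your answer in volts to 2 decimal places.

Ag⁺/Ag is reduced (cathode, E° = +0.79 V) and Cr³⁺/Cr is oxidized (anode).
The standard potential is +0.79 − (−0.73) = +1.52 V and the balanced reaction transfers n = 3 electrons.
The balanced reaction is 3 Ag⁺(aq) + Cr(s) → 3 Ag(s) + Cr³⁺(aq), so Q = [Cr³⁺(aq)] / [Ag⁺(aq)]^3 = 0.298 and log Q = −0.525.
Applying E = E° − (RT ln10/nF)·log Q gives +1.52 − (0.0591/3)(−0.525) = +1.53 V.

+1.53 V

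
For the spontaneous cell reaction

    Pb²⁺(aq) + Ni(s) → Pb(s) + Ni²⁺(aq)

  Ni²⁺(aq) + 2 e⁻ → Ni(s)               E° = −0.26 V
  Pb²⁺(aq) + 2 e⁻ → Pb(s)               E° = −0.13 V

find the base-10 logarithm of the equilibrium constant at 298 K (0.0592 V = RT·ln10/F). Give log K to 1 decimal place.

log K = 4.4

The Pb²⁺/Pb couple is reduced (cathode); E°cell = −0.13 − (−0.26) = +0.13 V with n = 2.
At equilibrium E = 0, so log K = nE°cell / 0.0592 = (2)(+0.13) / 0.0592 = 4.4.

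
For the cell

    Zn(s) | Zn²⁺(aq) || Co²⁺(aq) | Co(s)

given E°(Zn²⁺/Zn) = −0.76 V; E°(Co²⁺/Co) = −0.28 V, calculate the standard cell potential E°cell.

+0.48 V

By convention the left-hand electrode in cell notation is the anode (oxidation) and the right-hand electrode is the cathode (reduction).
E°cell = E°(right) − E°(left) = −0.28 − (−0.76) = +0.48 V.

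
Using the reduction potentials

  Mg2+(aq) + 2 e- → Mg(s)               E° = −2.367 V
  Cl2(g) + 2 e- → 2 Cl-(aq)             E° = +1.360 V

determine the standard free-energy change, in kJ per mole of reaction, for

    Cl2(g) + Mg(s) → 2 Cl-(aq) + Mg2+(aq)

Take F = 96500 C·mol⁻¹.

−719 kJ/mol

In the reaction as written Cl2(g) is reduced, so the Cl₂/Cl⁻ couple is the cathode and Mg²⁺/Mg is the anode.
E°cell = +1.360 − (−2.367) = +3.727 V; balancing electrons gives n = 2.
ΔG° = −nFE°cell = −(2)(96500)(+3.727) J/mol = −719 kJ/mol.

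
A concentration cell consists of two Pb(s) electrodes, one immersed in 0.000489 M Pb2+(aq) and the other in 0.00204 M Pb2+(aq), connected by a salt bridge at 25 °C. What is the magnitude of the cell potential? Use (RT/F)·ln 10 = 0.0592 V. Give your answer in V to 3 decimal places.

For a concentration cell E°cell = 0, since both electrodes use the same couple.
The compartment with the higher Pb2+(aq) concentration (0.00204 M) acts as the cathode; ions are reduced there and produced at the dilute (0.000489 M) anode.
With n = 2, Ecell = −(0.0592/2)·log([dilute]/[conc]) = −(0.0592/2)·log(0.000489/0.00204) = +0.018 V.

0.018 V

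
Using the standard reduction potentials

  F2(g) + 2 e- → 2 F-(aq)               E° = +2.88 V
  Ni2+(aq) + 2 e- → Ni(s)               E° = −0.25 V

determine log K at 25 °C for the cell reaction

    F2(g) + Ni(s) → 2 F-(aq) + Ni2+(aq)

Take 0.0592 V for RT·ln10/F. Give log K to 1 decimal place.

log K = 105.7

The F₂/F⁻ couple is reduced (cathode); E°cell = +2.88 − (−0.25) = +3.13 V with n = 2.
At equilibrium E = 0, so log K = nE°cell / 0.0592 = (2)(+3.13) / 0.0592 = 105.7.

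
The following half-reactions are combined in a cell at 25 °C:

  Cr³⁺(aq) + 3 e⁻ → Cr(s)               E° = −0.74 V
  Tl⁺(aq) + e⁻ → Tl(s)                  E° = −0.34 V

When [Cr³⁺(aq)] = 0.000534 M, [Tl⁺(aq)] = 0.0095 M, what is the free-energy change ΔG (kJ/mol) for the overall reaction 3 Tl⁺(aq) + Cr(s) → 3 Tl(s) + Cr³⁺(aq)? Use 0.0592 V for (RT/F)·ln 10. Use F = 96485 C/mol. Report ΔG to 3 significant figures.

E°cell = −0.34 − (−0.74) = +0.40 V; the balanced reaction transfers n = 3 electrons.
Q = [Cr³⁺(aq)] / [Tl⁺(aq)]^3 = 623, so log Q = 2.794 and E = +0.40 − (0.0592/3)(2.794) = +0.3449 V.
Then ΔG = −nFE = −3 × 96485 × +0.3449 J/mol = −99.8 kJ/mol.

−99.8 kJ/mol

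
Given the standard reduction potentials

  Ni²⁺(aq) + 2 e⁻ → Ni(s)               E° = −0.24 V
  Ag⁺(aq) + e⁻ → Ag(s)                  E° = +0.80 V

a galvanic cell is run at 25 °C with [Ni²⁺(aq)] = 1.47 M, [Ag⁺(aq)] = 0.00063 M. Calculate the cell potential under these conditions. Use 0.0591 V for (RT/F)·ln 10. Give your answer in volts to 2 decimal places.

The Ag⁺/Ag couple has the more positive E°, so it is the cathode; Ni²⁺/Ni is the anode.
E°cell = +0.80 − (−0.24) = +1.04 V, with n = 2 electrons transferred.
For the overall reaction 2 Ag⁺(aq) + Ni(s) → 2 Ag(s) + Ni²⁺(aq), Q = [Ni²⁺(aq)] / [Ag⁺(aq)]^2 = 3.7×10^6, giving log Q = 6.569.
Applying E = E° − (RT ln10/nF)·log Q gives +1.04 − (0.0591/2)(6.569) = +0.85 V.

+0.85 V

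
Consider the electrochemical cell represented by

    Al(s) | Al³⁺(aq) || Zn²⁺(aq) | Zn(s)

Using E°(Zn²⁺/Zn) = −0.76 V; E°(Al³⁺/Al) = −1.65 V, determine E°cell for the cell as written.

By convention the left-hand electrode in cell notation is the anode (oxidation) and the right-hand electrode is the cathode (reduction).
E°cell = E°(right) − E°(left) = −0.76 − (−1.65) = +0.89 V.

+0.89 V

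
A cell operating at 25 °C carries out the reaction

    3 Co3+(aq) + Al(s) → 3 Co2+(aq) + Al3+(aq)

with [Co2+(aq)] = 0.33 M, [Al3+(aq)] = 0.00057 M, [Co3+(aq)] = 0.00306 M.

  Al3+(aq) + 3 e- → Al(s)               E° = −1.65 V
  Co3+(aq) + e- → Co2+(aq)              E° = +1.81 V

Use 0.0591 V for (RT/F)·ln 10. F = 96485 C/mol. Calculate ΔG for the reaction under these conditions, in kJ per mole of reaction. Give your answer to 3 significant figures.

The standard cell potential is +1.81 − (−1.65) = +3.46 V, with n = 3 electrons in the balanced equation.
Q = ([Co2+(aq)]^3·[Al3+(aq)]) / [Co3+(aq)]^3 = 715, so log Q = 2.854 and E = +3.46 − (0.0591/3)(2.854) = +3.4038 V.
ΔG = −nFE = −(3)(96485)(+3.4038) J/mol = −985 kJ/mol.

−985 kJ/mol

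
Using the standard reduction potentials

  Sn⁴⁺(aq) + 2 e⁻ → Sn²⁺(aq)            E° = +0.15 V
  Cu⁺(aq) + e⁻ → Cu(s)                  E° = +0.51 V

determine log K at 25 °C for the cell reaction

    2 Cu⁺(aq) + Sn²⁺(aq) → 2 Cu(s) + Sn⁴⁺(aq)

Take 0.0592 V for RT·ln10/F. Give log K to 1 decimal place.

The Cu⁺/Cu couple is reduced (cathode); E°cell = +0.51 − (+0.15) = +0.36 V with n = 2.
At equilibrium E = 0, so log K = nE°cell / 0.0592 = (2)(+0.36) / 0.0592 = 12.2.

log K = 12.2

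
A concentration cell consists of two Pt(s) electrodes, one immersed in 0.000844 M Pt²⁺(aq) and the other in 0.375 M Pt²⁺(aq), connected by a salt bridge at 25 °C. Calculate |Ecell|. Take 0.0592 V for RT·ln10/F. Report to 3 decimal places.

0.078 V

For a concentration cell E°cell = 0, since both electrodes use the same couple.
The compartment with the higher Pt²⁺(aq) concentration (0.375 M) acts as the cathode; ions are reduced there and produced at the dilute (0.000844 M) anode.
With n = 2, Ecell = −(0.0592/2)·log([dilute]/[conc]) = −(0.0592/2)·log(0.000844/0.375) = +0.078 V.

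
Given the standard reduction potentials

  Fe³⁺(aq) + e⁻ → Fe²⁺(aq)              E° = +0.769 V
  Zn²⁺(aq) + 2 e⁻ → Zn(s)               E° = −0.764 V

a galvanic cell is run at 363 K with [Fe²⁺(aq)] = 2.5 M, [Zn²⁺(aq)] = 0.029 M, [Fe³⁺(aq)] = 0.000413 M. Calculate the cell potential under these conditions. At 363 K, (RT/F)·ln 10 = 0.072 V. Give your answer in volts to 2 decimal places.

Since E°(Fe³⁺/Fe²⁺) > E°(Zn²⁺/Zn), Fe³⁺/Fe²⁺ serves as the cathode.
E°cell = E°cat − E°an = +0.769 − (−0.764) = +1.533 V; n = 2.
The balanced reaction is 2 Fe³⁺(aq) + Zn(s) → 2 Fe²⁺(aq) + Zn²⁺(aq), so Q = ([Fe²⁺(aq)]^2·[Zn²⁺(aq)]) / [Fe³⁺(aq)]^2 = 1.06×10^6 and log Q = 6.026.
E = E° − (0.072/n)·log Q = +1.533 − (0.072/2)(6.026) = +1.32 V.

+1.32 V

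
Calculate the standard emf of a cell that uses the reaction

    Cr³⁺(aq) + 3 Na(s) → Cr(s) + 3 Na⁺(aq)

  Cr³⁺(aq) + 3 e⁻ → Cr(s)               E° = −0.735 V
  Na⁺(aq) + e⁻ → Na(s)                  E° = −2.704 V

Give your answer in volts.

Cr³⁺(aq) gains electrons, so the Cr³⁺/Cr couple is the cathode; the Na⁺/Na couple is the anode.
E°cell = E°(cathode) − E°(anode) = −0.735 − (−2.704) = +1.969 V.

+1.969 V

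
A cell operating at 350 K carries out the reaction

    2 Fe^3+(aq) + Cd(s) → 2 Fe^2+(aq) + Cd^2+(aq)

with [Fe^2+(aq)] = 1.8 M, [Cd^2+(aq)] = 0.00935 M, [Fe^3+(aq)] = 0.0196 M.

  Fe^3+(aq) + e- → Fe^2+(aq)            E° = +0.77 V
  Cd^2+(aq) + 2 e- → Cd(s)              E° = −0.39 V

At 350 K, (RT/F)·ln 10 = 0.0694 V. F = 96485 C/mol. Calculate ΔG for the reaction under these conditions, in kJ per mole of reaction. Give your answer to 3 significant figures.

E°cell = +0.77 − (−0.39) = +1.16 V; the balanced reaction transfers n = 2 electrons.
Q = ([Fe^2+(aq)]^2·[Cd^2+(aq)]) / [Fe^3+(aq)]^2 = 78.9, so log Q = 1.897 and E = +1.16 − (0.0694/2)(1.897) = +1.0942 V.
Finally ΔG = −nFE = −(2)(96485 C/mol)(+1.0942 V) = −211 kJ/mol.

−211 kJ/mol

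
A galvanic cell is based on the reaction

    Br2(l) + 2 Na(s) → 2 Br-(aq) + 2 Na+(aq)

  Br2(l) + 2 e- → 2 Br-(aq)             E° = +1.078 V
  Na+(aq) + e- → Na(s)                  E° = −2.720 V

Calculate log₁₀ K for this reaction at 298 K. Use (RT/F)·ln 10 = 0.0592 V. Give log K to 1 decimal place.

log K = 128.3

The Br₂/Br⁻ couple is reduced (cathode); E°cell = +1.078 − (−2.720) = +3.798 V with n = 2.
At equilibrium E = 0, so log K = nE°cell / 0.0592 = (2)(+3.798) / 0.0592 = 128.3.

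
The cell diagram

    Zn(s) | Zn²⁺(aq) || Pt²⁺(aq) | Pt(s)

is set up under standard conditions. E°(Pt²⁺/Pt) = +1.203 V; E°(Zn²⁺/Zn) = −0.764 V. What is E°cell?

+1.967 V

By convention the left-hand electrode in cell notation is the anode (oxidation) and the right-hand electrode is the cathode (reduction).
E°cell = E°(right) − E°(left) = +1.203 − (−0.764) = +1.967 V.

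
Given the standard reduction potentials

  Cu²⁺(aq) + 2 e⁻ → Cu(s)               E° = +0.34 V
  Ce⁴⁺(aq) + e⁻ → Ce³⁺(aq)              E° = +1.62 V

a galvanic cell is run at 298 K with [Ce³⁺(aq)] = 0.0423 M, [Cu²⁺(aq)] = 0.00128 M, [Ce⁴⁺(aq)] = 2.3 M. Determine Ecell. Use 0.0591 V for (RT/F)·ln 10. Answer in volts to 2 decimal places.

+1.47 V

Since E°(Ce⁴⁺/Ce³⁺) > E°(Cu²⁺/Cu), Ce⁴⁺/Ce³⁺ serves as the cathode.
E°cell = E°cat − E°an = +1.62 − (+0.34) = +1.28 V; n = 2.
The balanced reaction is 2 Ce⁴⁺(aq) + Cu(s) → 2 Ce³⁺(aq) + Cu²⁺(aq), so Q = ([Ce³⁺(aq)]^2·[Cu²⁺(aq)]) / [Ce⁴⁺(aq)]^2 = 4.33×10^−7 and log Q = −6.364.
E = E° − (0.0591/n)·log Q = +1.28 − (0.0591/2)(−6.364) = +1.47 V.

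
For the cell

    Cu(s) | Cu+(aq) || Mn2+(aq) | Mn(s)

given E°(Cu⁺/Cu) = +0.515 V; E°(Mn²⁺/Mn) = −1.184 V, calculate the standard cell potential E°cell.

By convention the left-hand electrode in cell notation is the anode (oxidation) and the right-hand electrode is the cathode (reduction).
E°cell = E°(right) − E°(left) = −1.184 − (+0.515) = −1.699 V.
The negative sign shows that, as written, the cell would require an external voltage to drive the reaction.

−1.699 V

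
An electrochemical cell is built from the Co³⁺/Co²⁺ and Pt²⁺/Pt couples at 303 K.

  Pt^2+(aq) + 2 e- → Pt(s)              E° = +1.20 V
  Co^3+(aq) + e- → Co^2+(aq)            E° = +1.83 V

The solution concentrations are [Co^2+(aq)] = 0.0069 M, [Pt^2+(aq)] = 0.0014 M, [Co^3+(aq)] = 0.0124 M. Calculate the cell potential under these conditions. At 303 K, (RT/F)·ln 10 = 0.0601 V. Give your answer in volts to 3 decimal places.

+0.731 V

Co³⁺/Co²⁺ is reduced (cathode, E° = +1.83 V) and Pt²⁺/Pt is oxidized (anode).
E°cell = +1.83 − (+1.20) = +0.63 V, with n = 2 electrons transferred.
Balancing gives 2 Co^3+(aq) + Pt(s) → 2 Co^2+(aq) + Pt^2+(aq); hence Q = ([Co^2+(aq)]^2·[Pt^2+(aq)]) / [Co^3+(aq)]^2 = 0.000433 (log Q = −3.363).
Applying E = E° − (RT ln10/nF)·log Q gives +0.63 − (0.0601/2)(−3.363) = +0.731 V.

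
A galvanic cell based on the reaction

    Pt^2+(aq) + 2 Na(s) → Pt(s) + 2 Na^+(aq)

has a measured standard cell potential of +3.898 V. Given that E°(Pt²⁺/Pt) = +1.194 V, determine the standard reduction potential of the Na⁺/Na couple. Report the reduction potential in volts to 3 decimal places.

−2.704 V

In the reaction as written the Pt²⁺/Pt couple is reduced (cathode) and Na⁺/Na is oxidized (anode), so E°cell = E°(Pt²⁺/Pt) − E°(Na⁺/Na).
E°(Na⁺/Na) = E°(cathode) − E°cell = +1.194 − (+3.898) = −2.704 V.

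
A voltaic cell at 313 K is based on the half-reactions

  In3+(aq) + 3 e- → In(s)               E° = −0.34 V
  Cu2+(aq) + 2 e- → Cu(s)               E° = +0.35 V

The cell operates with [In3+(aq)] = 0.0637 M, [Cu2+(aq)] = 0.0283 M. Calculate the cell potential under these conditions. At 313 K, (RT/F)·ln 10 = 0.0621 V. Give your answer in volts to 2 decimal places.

Cu²⁺/Cu is reduced (cathode, E° = +0.35 V) and In³⁺/In is oxidized (anode).
E°cell = E°cat − E°an = +0.35 − (−0.34) = +0.69 V; n = 6.
The balanced reaction is 3 Cu2+(aq) + 2 In(s) → 3 Cu(s) + 2 In3+(aq), so Q = [In3+(aq)]^2 / [Cu2+(aq)]^3 = 179 and log Q = 2.253.
By the Nernst equation, E = +0.69 − (0.0621/6)·(2.253) = +0.67 V.

+0.67 V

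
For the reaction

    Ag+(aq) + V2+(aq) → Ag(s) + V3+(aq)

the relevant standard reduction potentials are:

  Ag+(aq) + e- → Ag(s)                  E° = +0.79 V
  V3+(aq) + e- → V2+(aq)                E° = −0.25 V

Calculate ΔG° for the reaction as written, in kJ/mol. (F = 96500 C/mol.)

In the reaction as written Ag+(aq) is reduced, so the Ag⁺/Ag couple is the cathode and V³⁺/V²⁺ is the anode.
E°cell = +0.79 − (−0.25) = +1.04 V; balancing electrons gives n = 1.
ΔG° = −nFE°cell = −(1)(96500)(+1.04) J/mol = −100 kJ/mol.

−100 kJ/mol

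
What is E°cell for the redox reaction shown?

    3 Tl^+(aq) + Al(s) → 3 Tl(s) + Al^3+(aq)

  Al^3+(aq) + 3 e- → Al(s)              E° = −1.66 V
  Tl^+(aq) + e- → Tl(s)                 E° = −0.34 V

Tl^+(aq) gains electrons, so the Tl⁺/Tl couple is the cathode; the Al³⁺/Al couple is the anode.
E°cell = E°(cathode) − E°(anode) = −0.34 − (−1.66) = +1.32 V.

+1.32 V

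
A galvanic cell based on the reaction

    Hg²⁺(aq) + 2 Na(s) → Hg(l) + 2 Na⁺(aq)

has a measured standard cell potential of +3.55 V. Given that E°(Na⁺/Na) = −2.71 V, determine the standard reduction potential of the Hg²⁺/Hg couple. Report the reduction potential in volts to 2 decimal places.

+0.84 V

In the reaction as written the Hg²⁺/Hg couple is reduced (cathode) and Na⁺/Na is oxidized (anode), so E°cell = E°(Hg²⁺/Hg) − E°(Na⁺/Na).
E°(Hg²⁺/Hg) = E°cell + E°(anode) = +3.55 + (−2.71) = +0.84 V.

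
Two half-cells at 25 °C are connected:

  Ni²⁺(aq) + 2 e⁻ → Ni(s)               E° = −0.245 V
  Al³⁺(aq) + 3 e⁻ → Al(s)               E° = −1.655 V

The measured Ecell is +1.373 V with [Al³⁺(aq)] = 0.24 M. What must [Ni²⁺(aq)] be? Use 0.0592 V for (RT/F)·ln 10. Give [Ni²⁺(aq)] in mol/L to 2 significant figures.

0.022 M

With Ni²⁺/Ni at the cathode and Al³⁺/Al at the anode, E°cell = −0.245 − (−1.655) = +1.410 V (n = 6).
Since E = E° − (0.0592/n)·log Q, log Q = n(E° − E)/0.0592 = 3.750.
For 3 Ni²⁺(aq) + 2 Al(s) → 3 Ni(s) + 2 Al³⁺(aq), the reaction quotient is Q = [Al³⁺(aq)]^2 / [Ni²⁺(aq)]^3.
Solving for the unknown gives log [Ni²⁺(aq)] = −1.663, so [Ni²⁺(aq)] ≈ 0.022 M.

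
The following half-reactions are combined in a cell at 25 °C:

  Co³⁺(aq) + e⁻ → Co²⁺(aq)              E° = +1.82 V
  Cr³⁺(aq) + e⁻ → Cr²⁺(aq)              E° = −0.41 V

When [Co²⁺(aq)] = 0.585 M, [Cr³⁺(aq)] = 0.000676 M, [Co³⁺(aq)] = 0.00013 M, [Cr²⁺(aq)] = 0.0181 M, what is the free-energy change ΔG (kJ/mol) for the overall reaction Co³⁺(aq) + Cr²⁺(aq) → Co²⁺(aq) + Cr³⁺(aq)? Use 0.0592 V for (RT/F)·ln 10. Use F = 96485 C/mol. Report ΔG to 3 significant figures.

−202 kJ/mol

With Co³⁺/Co²⁺ reduced at the cathode, E°cell = +1.82 − (−0.41) = +2.23 V and n = 1.
Here Q = ([Co²⁺(aq)]·[Cr³⁺(aq)]) / ([Co³⁺(aq)]·[Cr²⁺(aq)]) = 168 (log Q = 2.225), giving E = +2.23 − (0.0592/1)·(2.225) = +2.0983 V.
ΔG = −nFE = −(1)(96485)(+2.0983) J/mol = −202 kJ/mol.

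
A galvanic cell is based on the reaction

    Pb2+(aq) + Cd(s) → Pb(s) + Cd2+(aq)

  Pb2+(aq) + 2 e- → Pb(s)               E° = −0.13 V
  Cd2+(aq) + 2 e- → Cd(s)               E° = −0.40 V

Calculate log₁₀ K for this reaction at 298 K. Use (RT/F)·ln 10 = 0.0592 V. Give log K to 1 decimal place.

log K = 9.1

The Pb²⁺/Pb couple is reduced (cathode); E°cell = −0.13 − (−0.40) = +0.27 V with n = 2.
At equilibrium E = 0, so log K = nE°cell / 0.0592 = (2)(+0.27) / 0.0592 = 9.1.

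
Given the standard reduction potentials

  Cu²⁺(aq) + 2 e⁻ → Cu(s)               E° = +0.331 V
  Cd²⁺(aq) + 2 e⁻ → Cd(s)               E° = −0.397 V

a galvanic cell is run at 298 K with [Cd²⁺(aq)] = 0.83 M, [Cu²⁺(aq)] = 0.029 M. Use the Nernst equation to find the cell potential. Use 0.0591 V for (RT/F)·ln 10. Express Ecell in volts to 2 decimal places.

Cu²⁺/Cu is reduced (cathode, E° = +0.331 V) and Cd²⁺/Cd is oxidized (anode).
The standard potential is +0.331 − (−0.397) = +0.728 V and the balanced reaction transfers n = 2 electrons.
The balanced reaction is Cu²⁺(aq) + Cd(s) → Cu(s) + Cd²⁺(aq), so Q = [Cd²⁺(aq)] / [Cu²⁺(aq)] = 28.6 and log Q = 1.457.
Applying E = E° − (RT ln10/nF)·log Q gives +0.728 − (0.0591/2)(1.457) = +0.68 V.

+0.68 V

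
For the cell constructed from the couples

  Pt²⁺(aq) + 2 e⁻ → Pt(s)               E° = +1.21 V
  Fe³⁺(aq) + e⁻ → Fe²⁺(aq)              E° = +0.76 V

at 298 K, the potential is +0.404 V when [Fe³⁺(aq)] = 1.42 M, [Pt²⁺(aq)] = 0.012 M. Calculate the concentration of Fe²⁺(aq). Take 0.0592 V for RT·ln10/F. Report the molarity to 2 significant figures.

2.2 M

Pt²⁺/Pt is the cathode (higher E°); E°cell = +1.21 − (+0.76) = +0.45 V with n = 2.
Rearranging E = E° − (0.0592/n)·log Q gives log Q = 2(+0.45 − (+0.404))/0.0592 = 1.554.
The balanced reaction is Pt²⁺(aq) + 2 Fe²⁺(aq) → Pt(s) + 2 Fe³⁺(aq), so Q = [Fe³⁺(aq)]^2 / ([Pt²⁺(aq)]·[Fe²⁺(aq)]^2).
Substituting the known concentrations and solving, log [Fe²⁺(aq)] = 0.336 and [Fe²⁺(aq)] = 2.2 M.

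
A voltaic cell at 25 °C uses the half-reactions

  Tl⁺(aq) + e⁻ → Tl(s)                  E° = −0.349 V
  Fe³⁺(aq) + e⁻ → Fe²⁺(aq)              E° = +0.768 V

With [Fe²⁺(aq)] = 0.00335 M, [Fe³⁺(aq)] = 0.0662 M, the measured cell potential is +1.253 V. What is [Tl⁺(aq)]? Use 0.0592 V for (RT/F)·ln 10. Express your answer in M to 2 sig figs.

The Fe³⁺/Fe²⁺ couple has the larger reduction potential, so it is the cathode: E°cell = +0.768 − (−0.349) = +1.117 V and n = 1.
Since E = E° − (0.0592/n)·log Q, log Q = n(E° − E)/0.0592 = −2.297.
Balancing electrons gives Fe³⁺(aq) + Tl(s) → Fe²⁺(aq) + Tl⁺(aq); thus Q = ([Fe²⁺(aq)]·[Tl⁺(aq)]) / [Fe³⁺(aq)].
Solving for the unknown gives log [Tl⁺(aq)] = −1.001, so [Tl⁺(aq)] ≈ 0.10 M.

0.10 M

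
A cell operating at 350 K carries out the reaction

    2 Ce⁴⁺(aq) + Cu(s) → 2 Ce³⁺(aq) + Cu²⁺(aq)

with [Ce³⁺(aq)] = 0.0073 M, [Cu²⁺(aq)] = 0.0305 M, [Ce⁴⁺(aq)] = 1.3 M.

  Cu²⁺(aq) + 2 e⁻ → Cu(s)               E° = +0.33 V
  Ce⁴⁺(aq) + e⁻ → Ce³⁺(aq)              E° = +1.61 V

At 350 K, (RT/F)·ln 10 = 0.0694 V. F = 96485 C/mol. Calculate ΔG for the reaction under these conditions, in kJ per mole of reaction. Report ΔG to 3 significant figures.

−287 kJ/mol

With Ce⁴⁺/Ce³⁺ reduced at the cathode, E°cell = +1.61 − (+0.33) = +1.28 V and n = 2.
The reaction quotient is ([Ce³⁺(aq)]^2·[Cu²⁺(aq)]) / [Ce⁴⁺(aq)]^2 = 9.62×10^−7; by Nernst, E = +1.28 − (0.0694/2)(−6.017) = +1.4888 V.
Finally ΔG = −nFE = −(2)(96485 C/mol)(+1.4888 V) = −287 kJ/mol.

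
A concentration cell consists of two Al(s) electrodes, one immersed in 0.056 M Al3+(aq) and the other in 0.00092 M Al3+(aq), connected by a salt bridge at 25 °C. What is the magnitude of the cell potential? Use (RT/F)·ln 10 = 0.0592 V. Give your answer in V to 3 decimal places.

For a concentration cell E°cell = 0, since both electrodes use the same couple.
The compartment with the higher Al3+(aq) concentration (0.056 M) acts as the cathode; ions are reduced there and produced at the dilute (0.00092 M) anode.
With n = 3, Ecell = −(0.0592/3)·log([dilute]/[conc]) = −(0.0592/3)·log(0.00092/0.056) = +0.035 V.

0.035 V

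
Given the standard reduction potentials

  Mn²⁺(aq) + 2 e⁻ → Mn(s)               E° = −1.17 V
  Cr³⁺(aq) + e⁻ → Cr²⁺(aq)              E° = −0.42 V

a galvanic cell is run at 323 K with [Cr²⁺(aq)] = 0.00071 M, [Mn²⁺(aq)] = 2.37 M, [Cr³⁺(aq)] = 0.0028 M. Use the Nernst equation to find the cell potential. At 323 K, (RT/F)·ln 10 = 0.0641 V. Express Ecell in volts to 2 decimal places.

+0.78 V

Cr³⁺/Cr²⁺ is reduced (cathode, E° = −0.42 V) and Mn²⁺/Mn is oxidized (anode).
The standard potential is −0.42 − (−1.17) = +0.75 V and the balanced reaction transfers n = 2 electrons.
For the overall reaction 2 Cr³⁺(aq) + Mn(s) → 2 Cr²⁺(aq) + Mn²⁺(aq), Q = ([Cr²⁺(aq)]^2·[Mn²⁺(aq)]) / [Cr³⁺(aq)]^2 = 0.152, giving log Q = −0.817.
E = E° − (0.0641/n)·log Q = +0.75 − (0.0641/2)(−0.817) = +0.78 V.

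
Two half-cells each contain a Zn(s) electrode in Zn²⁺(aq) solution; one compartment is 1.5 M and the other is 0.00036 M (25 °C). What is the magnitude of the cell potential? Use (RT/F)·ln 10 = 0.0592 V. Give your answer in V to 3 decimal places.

0.107 V

For a concentration cell E°cell = 0, since both electrodes use the same couple.
The compartment with the higher Zn²⁺(aq) concentration (1.5 M) acts as the cathode; ions are reduced there and produced at the dilute (0.00036 M) anode.
With n = 2, Ecell = −(0.0592/2)·log([dilute]/[conc]) = −(0.0592/2)·log(0.00036/1.5) = +0.107 V.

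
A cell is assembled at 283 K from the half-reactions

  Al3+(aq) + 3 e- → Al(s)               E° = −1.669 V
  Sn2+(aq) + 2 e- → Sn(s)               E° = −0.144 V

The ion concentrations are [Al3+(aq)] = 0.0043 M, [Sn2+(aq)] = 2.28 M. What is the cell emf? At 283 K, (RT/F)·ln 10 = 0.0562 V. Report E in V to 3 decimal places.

+1.579 V

The Sn²⁺/Sn couple has the more positive E°, so it is the cathode; Al³⁺/Al is the anode.
The standard potential is −0.144 − (−1.669) = +1.525 V and the balanced reaction transfers n = 6 electrons.
For the overall reaction 3 Sn2+(aq) + 2 Al(s) → 3 Sn(s) + 2 Al3+(aq), Q = [Al3+(aq)]^2 / [Sn2+(aq)]^3 = 1.56×10^−6, giving log Q = −5.807.
E = E° − (0.0562/n)·log Q = +1.525 − (0.0562/6)(−5.807) = +1.579 V.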